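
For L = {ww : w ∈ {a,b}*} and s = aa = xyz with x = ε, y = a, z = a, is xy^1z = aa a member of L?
Yes

xy¹z = ε · a · a = aa.
aa splits into halves a · a, which are equal, so it is in L (w = a).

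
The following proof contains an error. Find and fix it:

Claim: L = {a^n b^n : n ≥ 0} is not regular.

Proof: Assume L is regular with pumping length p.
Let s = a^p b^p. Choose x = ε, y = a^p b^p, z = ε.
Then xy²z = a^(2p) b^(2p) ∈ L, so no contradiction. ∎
Error: The decomposition violates |xy| ≤ p. With y = a^p b^p, |xy| = |y| = 2p > p. (The proof also miscomputes xy²z, which would be a^p b^p a^p b^p rather than a^(2p) b^(2p), and it wrongly treats one harmless decomposition as settling the matter — the prover does not get to choose the decomposition.)

Correction: The pumping lemma requires |xy| ≤ p, and the argument must handle every decomposition satisfying |xy| ≤ p, |y| ≥ 1. Since s starts with p a's, any such y consists only of a's, say y = a^k with k ≥ 1. Then xy²z = a^(p+k) b^p has unequal numbers of a's and b's, so xy²z ∉ L — the required contradiction.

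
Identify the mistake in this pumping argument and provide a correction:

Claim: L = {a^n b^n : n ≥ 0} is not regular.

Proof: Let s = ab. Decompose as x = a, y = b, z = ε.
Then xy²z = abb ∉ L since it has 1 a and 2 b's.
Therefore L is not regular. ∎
Error: The string s = ab might be shorter than the pumping length p.

Correction: Choose s = a^p b^p to ensure |s| ≥ p. Also, the decomposition is wrong: with |xy| ≤ p, y cannot include b's when s starts with p a's.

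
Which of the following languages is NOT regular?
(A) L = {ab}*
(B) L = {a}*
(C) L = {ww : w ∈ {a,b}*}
(C) {ww : w ∈ {a,b}*}

(C) L = {ww : w ∈ {a,b}*} is NOT regular.

The pumping lemma can be used to prove this:
After pumping, the two halves no longer match

The other languages are regular because they can be recognized by finite automata.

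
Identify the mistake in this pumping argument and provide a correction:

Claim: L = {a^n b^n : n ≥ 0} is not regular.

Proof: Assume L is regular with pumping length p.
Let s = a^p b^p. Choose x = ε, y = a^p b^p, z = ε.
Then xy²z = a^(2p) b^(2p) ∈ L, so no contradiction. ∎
Error: The decomposition violates |xy| ≤ p. With y = a^p b^p, |xy| = |y| = 2p > p. (The proof also miscomputes xy²z, which would be a^p b^p a^p b^p rather than a^(2p) b^(2p), and it wrongly treats one harmless decomposition as settling the matter — the prover does not get to choose the decomposition.)

Correction: The pumping lemma requires |xy| ≤ p, and the argument must handle every decomposition satisfying |xy| ≤ p, |y| ≥ 1. Since s starts with p a's, any such y consists only of a's, say y = a^k with k ≥ 1. Then xy²z = a^(p+k) b^p has unequal numbers of a's and b's, so xy²z ∉ L — the required contradiction.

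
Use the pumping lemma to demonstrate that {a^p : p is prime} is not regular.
Assume for contradiction that L is regular, and let p ≥ 1 be the pumping length given by the pumping lemma.
Choose a prime q with q ≥ p (one exists because there are infinitely many primes) and let s = a^q. Then s ∈ L and |s| = q ≥ p.
By the pumping lemma, s = xyz for some x, y, z with |xy| ≤ p, |y| ≥ 1, and xy^i z ∈ L for every i ≥ 0.
Here y = a^k for some k with 1 ≤ k ≤ p, and xy^i z = a^(q + (i − 1)k) for every i ≥ 0.

Take i = q + 1: |xy^(q+1) z| = q + qk = q(k + 1).
Both factors satisfy q ≥ 2 and k + 1 ≥ 2, so q(k + 1) is composite, and xy^(q+1) z ∉ L.

This contradicts the pumping lemma, which requires xy^i z ∈ L for all i ≥ 0.
Hence L = {a^p : p is prime} is not regular. ∎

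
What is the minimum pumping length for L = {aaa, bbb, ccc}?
p = 4

For a finite language L, the pumping lemma holds vacuously if p > max|s| for s ∈ L.

The longest string in L = {aaa, bbb, ccc} has length 3.
If p = 4, then no string s ∈ L has |s| ≥ p, so the condition is vacuously true.

The minimum pumping length is p = 4.

Why no smaller p works: for any p ≤ 3, the longest string s ∈ L has |s| = 3 ≥ p, so it would
have to be pumpable; but pumping up (i = 2, 3, ...) produces ever longer strings, which cannot all lie in the
finite language L. So the pumping property fails for every p ≤ 3.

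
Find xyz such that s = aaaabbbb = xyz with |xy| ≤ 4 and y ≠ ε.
x = 'a', y = 'aaa', z = 'bbbb'

For s = aaaabbbb and p = 4, one valid decomposition is:
- x = 'a' (length 1)
- y = 'aaa' (length 3)
- z = 'bbbb' (length 4)

Verification:
- xyz = 'a' + 'aaa' + 'bbbb' = aaaabbbb ✓
- |xy| = 4 ≤ 4 ✓
- |y| = 3 > 0 ✓

All pumping lemma constraints are satisfied.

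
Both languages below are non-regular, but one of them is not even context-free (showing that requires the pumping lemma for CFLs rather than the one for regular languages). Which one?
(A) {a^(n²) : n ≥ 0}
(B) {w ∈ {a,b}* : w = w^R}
(A) {a^(n²) : n ≥ 0}

(A) {a^(n²) : n ≥ 0} requires the CFL pumping lemma.

- {w ∈ {a,b}* : w = w^R} is context-free (but not regular)
  • Can be shown non-regular with the regular pumping lemma
  • After pumping, the string is no longer symmetric

- {a^(n²) : n ≥ 0} is NOT context-free
  • Requires the CFL pumping lemma to prove
  • Gaps between squares grow unboundedly

The CFL pumping lemma is "stronger" in that it can prove non-membership
in the larger class of context-free languages.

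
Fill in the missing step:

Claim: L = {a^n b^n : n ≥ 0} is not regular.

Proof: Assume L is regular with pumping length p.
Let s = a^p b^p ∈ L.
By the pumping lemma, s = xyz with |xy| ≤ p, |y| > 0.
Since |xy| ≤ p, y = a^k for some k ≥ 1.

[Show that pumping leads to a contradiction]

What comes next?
Consider xy²z = a^(p+k) b^p.

Since k ≥ 1, we have p + k > p.
So xy²z has more a's than b's: (p+k) a's vs p b's.
This means xy²z ∉ L because a^n b^n requires equal counts.

This contradicts the pumping lemma which states xy²z ∈ L.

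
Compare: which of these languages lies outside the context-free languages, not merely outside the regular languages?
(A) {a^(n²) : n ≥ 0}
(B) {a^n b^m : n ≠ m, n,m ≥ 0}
(A) {a^(n²) : n ≥ 0}

(A) {a^(n²) : n ≥ 0} requires the CFL pumping lemma.

- {a^n b^m : n ≠ m, n,m ≥ 0} is context-free (but not regular)
  • Can be shown non-regular with the regular pumping lemma
  • After pumping a's, we can make n = m

- {a^(n²) : n ≥ 0} is NOT context-free
  • Requires the CFL pumping lemma to prove
  • Gaps between squares grow unboundedly

The CFL pumping lemma is "stronger" in that it can prove non-membership
in the larger class of context-free languages.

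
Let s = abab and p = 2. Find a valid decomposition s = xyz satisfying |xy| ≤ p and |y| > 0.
x = 'a', y = 'b', z = 'ab'

For s = abab and p = 2, one valid decomposition is:
- x = 'a' (length 1)
- y = 'b' (length 1)
- z = 'ab' (length 2)

Verification:
- xyz = 'a' + 'b' + 'ab' = abab ✓
- |xy| = 2 ≤ 2 ✓
- |y| = 1 > 0 ✓

All pumping lemma constraints are satisfied.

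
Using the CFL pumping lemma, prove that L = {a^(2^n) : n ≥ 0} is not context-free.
Assume for contradiction that L is context-free, and let p ≥ 1 be the pumping length given by the pumping lemma for CFLs.
Choose s = a^(2^p). Then s ∈ L and |s| = 2^p ≥ p.
By the CFL pumping lemma, s = uvxyz for some u, v, x, y, z with |vxy| ≤ p, |vy| ≥ 1, and uv^i xy^i z ∈ L for every i ≥ 0.
All symbols are a's, so only lengths matter: let k = |vy|, with 1 ≤ k ≤ |vxy| ≤ p < 2^p.

Take i = 2: |uv²xy²z| = 2^p + k, and 2^p < 2^p + k < 2^p + 2^p = 2^(p+1).
So the length lies strictly between consecutive powers of two and is not a power of 2; uv²xy²z ∉ L.

This contradicts the CFL pumping lemma, which requires uv^i xy^i z ∈ L for all i ≥ 0.
Hence L = {a^(2^n) : n ≥ 0} is not context-free. ∎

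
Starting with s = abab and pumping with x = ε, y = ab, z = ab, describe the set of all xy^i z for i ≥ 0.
{xy^i z : i ≥ 0} = {(ab)^(i+1) : i ≥ 0} = {ab, abab, ababab, ...}

With x = ε, y = ab, z = ab: Pumping 'ab' gives strings of alternating a's and b's.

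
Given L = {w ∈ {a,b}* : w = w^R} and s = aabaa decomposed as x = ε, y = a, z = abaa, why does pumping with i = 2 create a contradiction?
xy²z = aaabaa ∉ L

Pumping with i = 2 replaces y = a by y² = aa:
- Original: s = xyz = aabaa; aabaa reversed is aabaa, the same string, so it is a palindrome and is in L
- Pumped: xy²z = ε · aa · abaa = aaabaa
- aaabaa reversed is aabaaa ≠ aaabaa, so it is not a palindrome and is not in L

The pumping lemma would require xy²z ∈ L, so this decomposition yields a contradiction.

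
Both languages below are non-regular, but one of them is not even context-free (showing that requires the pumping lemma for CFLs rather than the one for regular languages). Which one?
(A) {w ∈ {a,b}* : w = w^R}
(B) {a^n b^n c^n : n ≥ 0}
(B) {a^n b^n c^n : n ≥ 0}

(B) {a^n b^n c^n : n ≥ 0} requires the CFL pumping lemma.

- {w ∈ {a,b}* : w = w^R} is context-free (but not regular)
  • Can be shown non-regular with the regular pumping lemma
  • After pumping, the string is no longer symmetric

- {a^n b^n c^n : n ≥ 0} is NOT context-free
  • Requires the CFL pumping lemma to prove
  • Cannot maintain three equal counts simultaneously

The CFL pumping lemma is "stronger" in that it can prove non-membership
in the larger class of context-free languages.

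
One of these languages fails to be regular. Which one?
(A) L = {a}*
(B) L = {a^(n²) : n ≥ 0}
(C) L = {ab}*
(B) {a^(n²) : n ≥ 0}

(B) L = {a^(n²) : n ≥ 0} is NOT regular.

The pumping lemma can be used to prove this:
After pumping, length is no longer a perfect square

The other languages are regular because they can be recognized by finite automata.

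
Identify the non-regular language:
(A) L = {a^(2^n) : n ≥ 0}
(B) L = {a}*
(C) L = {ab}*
(A) {a^(2^n) : n ≥ 0}

(A) L = {a^(2^n) : n ≥ 0} is NOT regular.

The pumping lemma can be used to prove this:
After pumping, length is no longer a power of 2

The other languages are regular because they can be recognized by finite automata.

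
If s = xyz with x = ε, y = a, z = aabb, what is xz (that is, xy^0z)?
aabb

Given x = '', y = 'a', z = 'aabb' and i = 0:

xy^0z = x + y·y·...·y (0 times) + z
       = '' + 'a'^0 + 'aabb'
       = '' + '' + 'aabb'
       = 'aabb'

The pumped string is 'aabb' with length 4.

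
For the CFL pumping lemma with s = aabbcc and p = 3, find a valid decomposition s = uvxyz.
u='aa', v='b', x='b', y='c', z='c'

For s = aabbcc with pumping length p = 3:

One valid decomposition:
- u = 'aa'
- v = 'b'
- x = 'b'
- y = 'c'
- z = 'c'

Verification:
- uvxyz = 'aa' + 'b' + 'b' + 'c' + 'c' = aabbcc ✓
- |vxy| = |'bbc'| = 3 ≤ 3 ✓
- |vy| = |'bc'| = 2 > 0 ✓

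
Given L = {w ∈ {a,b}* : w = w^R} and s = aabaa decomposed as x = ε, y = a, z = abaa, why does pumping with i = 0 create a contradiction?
xy⁰z = abaa ∉ L

Pumping with i = 0 replaces y = a by y⁰ = ε:
- Original: s = xyz = aabaa; aabaa reversed is aabaa, the same string, so it is a palindrome and is in L
- Pumped: xy⁰z = ε · ε · abaa = abaa
- abaa reversed is aaba ≠ abaa, so it is not a palindrome and is not in L

The pumping lemma would require xy⁰z ∈ L, so this decomposition yields a contradiction.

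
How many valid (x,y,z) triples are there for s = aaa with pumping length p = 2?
3

For s = 'aaa' with pumping length p = 2:

Constraints: |xy| ≤ 2, |y| > 0

Valid decompositions (|xy| ≤ p, |y| ≥ 1):
  • x='', y='a', z='aa'
  • x='a', y='a', z='a'
  • x='', y='aa', z='a'

Total count: 3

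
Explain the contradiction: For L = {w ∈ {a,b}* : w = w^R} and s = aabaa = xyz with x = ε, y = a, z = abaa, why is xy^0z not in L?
xy⁰z = abaa ∉ L

Pumping with i = 0 replaces y = a by y⁰ = ε:
- Original: s = xyz = aabaa; aabaa reversed is aabaa, the same string, so it is a palindrome and is in L
- Pumped: xy⁰z = ε · ε · abaa = abaa
- abaa reversed is aaba ≠ abaa, so it is not a palindrome and is not in L

The pumping lemma would require xy⁰z ∈ L, so this decomposition yields a contradiction.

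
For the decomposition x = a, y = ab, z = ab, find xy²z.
aababab

Given x = 'a', y = 'ab', z = 'ab' and i = 2:

xy^2z = x + y·y·...·y (2 times) + z
       = 'a' + 'ab'^2 + 'ab'
       = 'a' + 'abab' + 'ab'
       = 'aababab'

The pumped string is 'aababab' with length 7.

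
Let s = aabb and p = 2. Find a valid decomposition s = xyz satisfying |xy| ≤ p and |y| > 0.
x = '', y = 'a', z = 'abb'

For s = aabb and p = 2, one valid decomposition is:
- x = '' (length 0)
- y = 'a' (length 1)
- z = 'abb' (length 3)

Verification:
- xyz = '' + 'a' + 'abb' = aabb ✓
- |xy| = 1 ≤ 2 ✓
- |y| = 1 > 0 ✓

All pumping lemma constraints are satisfied.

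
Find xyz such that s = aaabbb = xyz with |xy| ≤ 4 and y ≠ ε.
x = 'a', y = 'a', z = 'abbb'

For s = aaabbb and p = 4, one valid decomposition is:
- x = 'a' (length 1)
- y = 'a' (length 1)
- z = 'abbb' (length 4)

Verification:
- xyz = 'a' + 'a' + 'abbb' = aaabbb ✓
- |xy| = 2 ≤ 4 ✓
- |y| = 1 > 0 ✓

All pumping lemma constraints are satisfied.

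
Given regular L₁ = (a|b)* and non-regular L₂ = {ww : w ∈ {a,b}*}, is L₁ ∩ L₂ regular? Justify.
No — L₁ ∩ L₂ is not regular.

(a|b)* is all strings over {a,b}, so L₁ ∩ L₂ = {ww : w ∈ {a,b}*} = L₂ itself, which is not regular (pump s = a^p b a^p b).

Note that the bare facts "L₁ regular, L₂ non-regular" do not settle the question by themselves: the closure of regular languages under ∪, ∩, complement and difference applies only when BOTH operands are regular. With a non-regular operand the result can come out regular or non-regular depending on the specific languages, so one has to work out L₁ ∩ L₂ for this particular pair, as above.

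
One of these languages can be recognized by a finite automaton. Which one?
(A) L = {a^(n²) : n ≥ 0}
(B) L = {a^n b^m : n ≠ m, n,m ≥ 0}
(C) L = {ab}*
(C) {ab}*

(C) L = {ab}* is regular.

This can be recognized by a finite automaton (DFA/NFA).
Regular expressions like {ab}* define regular languages.

The other choices are not regular:
- {a^(n²) : n ≥ 0}: After pumping, length is no longer a perfect square
- {a^n b^m : n ≠ m, n,m ≥ 0}: After pumping a's, we can make n = m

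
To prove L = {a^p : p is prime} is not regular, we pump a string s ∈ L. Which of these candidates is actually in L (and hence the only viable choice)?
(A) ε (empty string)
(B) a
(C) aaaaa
(C) aaaaa

The pumping lemma is applied to a string s that lies in L, so first check membership of each option:
- (A) ε has length 0, which is not prime, so it is not in L ✗
- (B) a has length 1, which is not prime, so it is not in L ✗
- (C) aaaaa has length 5, which is prime, so it is in L ✓

Only (C) aaaaa is in L, so it is the only candidate that could play the role of s.
(In a complete proof one picks s in terms of the pumping length p so that |s| ≥ p is guaranteed; a fixed string like aaaaa illustrates the shape of such an s.)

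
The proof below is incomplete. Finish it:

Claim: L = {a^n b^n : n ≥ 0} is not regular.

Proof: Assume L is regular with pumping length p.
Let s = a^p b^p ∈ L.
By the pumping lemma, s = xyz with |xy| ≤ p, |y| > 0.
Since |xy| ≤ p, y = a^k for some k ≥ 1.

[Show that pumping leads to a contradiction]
Consider xy²z = a^(p+k) b^p.

Since k ≥ 1, we have p + k > p.
So xy²z has more a's than b's: (p+k) a's vs p b's.
This means xy²z ∉ L because a^n b^n requires equal counts.

This contradicts the pumping lemma which states xy²z ∈ L.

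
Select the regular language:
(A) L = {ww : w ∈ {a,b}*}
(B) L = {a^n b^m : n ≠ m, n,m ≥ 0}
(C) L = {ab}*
(C) {ab}*

(C) L = {ab}* is regular.

This can be recognized by a finite automaton (DFA/NFA).
Regular expressions like {ab}* define regular languages.

The other choices are not regular:
- {a^n b^m : n ≠ m, n,m ≥ 0}: After pumping a's, we can make n = m
- {ww : w ∈ {a,b}*}: After pumping, the two halves no longer match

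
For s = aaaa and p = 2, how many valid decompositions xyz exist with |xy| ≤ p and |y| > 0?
3

For s = 'aaaa' with pumping length p = 2:

Constraints: |xy| ≤ 2, |y| > 0

Valid decompositions (|xy| ≤ p, |y| ≥ 1):
  • x='', y='a', z='aaa'
  • x='a', y='a', z='aa'
  • x='', y='aa', z='aa'

Total count: 3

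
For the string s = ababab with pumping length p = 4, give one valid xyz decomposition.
x = '', y = 'ab', z = 'abab'

For s = ababab and p = 4, one valid decomposition is:
- x = '' (length 0)
- y = 'ab' (length 2)
- z = 'abab' (length 4)

Verification:
- xyz = '' + 'ab' + 'abab' = ababab ✓
- |xy| = 2 ≤ 4 ✓
- |y| = 2 > 0 ✓

All pumping lemma constraints are satisfied.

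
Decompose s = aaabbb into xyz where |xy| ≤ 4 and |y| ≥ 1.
x = '', y = 'aa', z = 'abbb'

For s = aaabbb and p = 4, one valid decomposition is:
- x = '' (length 0)
- y = 'aa' (length 2)
- z = 'abbb' (length 4)

Verification:
- xyz = '' + 'aa' + 'abbb' = aaabbb ✓
- |xy| = 2 ≤ 4 ✓
- |y| = 2 > 0 ✓

All pumping lemma constraints are satisfied.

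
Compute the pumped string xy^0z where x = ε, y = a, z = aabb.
aabb

Given x = '', y = 'a', z = 'aabb' and i = 0:

xy^0z = x + y·y·...·y (0 times) + z
       = '' + 'a'^0 + 'aabb'
       = '' + '' + 'aabb'
       = 'aabb'

The pumped string is 'aabb' with length 4.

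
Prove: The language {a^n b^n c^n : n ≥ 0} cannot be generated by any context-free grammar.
Assume for contradiction that L is context-free, and let p ≥ 1 be the pumping length given by the pumping lemma for CFLs.
Choose s = a^p b^p c^p. Then s ∈ L and |s| = 3p ≥ p.
By the CFL pumping lemma, s = uvxyz for some u, v, x, y, z with |vxy| ≤ p, |vy| ≥ 1, and uv^i xy^i z ∈ L for every i ≥ 0.

Because |vxy| ≤ p, the window vxy cannot contain both an a and a c: any substring of s containing both must include the entire block b^p plus at least one a and one c, so it has length ≥ p + 2 > p.
Hence at least one of the letters a, c does not occur in vy at all.

Take i = 0: the string uxz is obtained from s by deleting |vy| ≥ 1 symbols, so |uxz| = 3p − |vy| < 3p.
But the letter (a or c) that does not occur in vy still occurs exactly p times in uxz. Every string of L with exactly p copies of some letter is a^p b^p c^p, of length 3p. Since |uxz| < 3p, uxz ∉ L.

This contradicts the CFL pumping lemma, which requires uv^i xy^i z ∈ L for all i ≥ 0.
Hence L = {a^n b^n c^n : n ≥ 0} is not context-free. ∎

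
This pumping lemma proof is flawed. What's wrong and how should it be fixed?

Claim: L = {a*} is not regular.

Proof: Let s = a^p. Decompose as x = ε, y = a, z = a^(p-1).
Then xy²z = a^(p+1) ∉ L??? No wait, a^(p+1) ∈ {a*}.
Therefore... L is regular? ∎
Error: The proof attempts to show a*  is not regular, but a* IS regular!

Correction: a* is a regular language (recognized by a simple DFA with one accepting state and self-loop on 'a'). The pumping lemma can only prove non-regularity, not regularity. For regular languages, pumping always works.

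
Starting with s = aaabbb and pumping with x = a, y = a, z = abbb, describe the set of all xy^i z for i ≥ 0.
{xy^i z : i ≥ 0} = {a^(2+i) b^3 : i ≥ 0} = {aabbb, aaabbb, aaaabbb, ...}

With x = a, y = a, z = abbb: Starting with aaabbb and pumping the second 'a', we get strings with 2+i a's followed by 3 b's for i = 0, 1, 2, ...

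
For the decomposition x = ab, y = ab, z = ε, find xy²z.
ababab

Given x = 'ab', y = 'ab', z = '' and i = 2:

xy^2z = x + y·y·...·y (2 times) + z
       = 'ab' + 'ab'^2 + ''
       = 'ab' + 'abab' + ''
       = 'ababab'

The pumped string is 'ababab' with length 6.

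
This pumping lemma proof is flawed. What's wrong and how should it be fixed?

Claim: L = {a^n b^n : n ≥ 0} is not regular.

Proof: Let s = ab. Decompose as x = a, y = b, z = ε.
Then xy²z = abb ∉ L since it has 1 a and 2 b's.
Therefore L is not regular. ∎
Error: The string s = ab might be shorter than the pumping length p.

Correction: Choose s = a^p b^p to ensure |s| ≥ p. Also, the decomposition is wrong: with |xy| ≤ p, y cannot include b's when s starts with p a's.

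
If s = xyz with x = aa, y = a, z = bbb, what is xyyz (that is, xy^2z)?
aaaabbb

Given x = 'aa', y = 'a', z = 'bbb' and i = 2:

xy^2z = x + y·y·...·y (2 times) + z
       = 'aa' + 'a'^2 + 'bbb'
       = 'aa' + 'aa' + 'bbb'
       = 'aaaabbb'

The pumped string is 'aaaabbb' with length 7.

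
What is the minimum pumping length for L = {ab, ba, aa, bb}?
p = 3

For a finite language L, the pumping lemma holds vacuously if p > max|s| for s ∈ L.

The longest string in L = {ab, ba, aa, bb} has length 2.
If p = 3, then no string s ∈ L has |s| ≥ p, so the condition is vacuously true.

The minimum pumping length is p = 3.

Why no smaller p works: for any p ≤ 2, the longest string s ∈ L has |s| = 2 ≥ p, so it would
have to be pumpable; but pumping up (i = 2, 3, ...) produces ever longer strings, which cannot all lie in the
finite language L. So the pumping property fails for every p ≤ 2.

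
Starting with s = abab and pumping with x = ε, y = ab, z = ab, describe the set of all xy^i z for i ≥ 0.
{xy^i z : i ≥ 0} = {(ab)^(i+1) : i ≥ 0} = {ab, abab, ababab, ...}

With x = ε, y = ab, z = ab: Pumping 'ab' gives strings of alternating a's and b's.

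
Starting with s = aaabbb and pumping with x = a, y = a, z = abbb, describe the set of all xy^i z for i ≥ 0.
{xy^i z : i ≥ 0} = {a^(2+i) b^3 : i ≥ 0} = {aabbb, aaabbb, aaaabbb, ...}

With x = a, y = a, z = abbb: Starting with aaabbb and pumping the second 'a', we get strings with 2+i a's followed by 3 b's for i = 0, 1, 2, ...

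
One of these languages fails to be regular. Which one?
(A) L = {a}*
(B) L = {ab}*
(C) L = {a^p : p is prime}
(C) {a^p : p is prime}

(C) L = {a^p : p is prime} is NOT regular.

The pumping lemma can be used to prove this:
After pumping, the length becomes composite

The other languages are regular because they can be recognized by finite automata.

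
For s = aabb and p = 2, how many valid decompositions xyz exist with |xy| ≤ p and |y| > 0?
3

For s = 'aabb' with pumping length p = 2:

Constraints: |xy| ≤ 2, |y| > 0

Valid decompositions (|xy| ≤ p, |y| ≥ 1):
  • x='', y='a', z='abb'
  • x='a', y='a', z='bb'
  • x='', y='aa', z='bb'

Total count: 3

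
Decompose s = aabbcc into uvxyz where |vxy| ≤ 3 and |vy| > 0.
u='aa', v='b', x='b', y='c', z='c'

For s = aabbcc with pumping length p = 3:

One valid decomposition:
- u = 'aa'
- v = 'b'
- x = 'b'
- y = 'c'
- z = 'c'

Verification:
- uvxyz = 'aa' + 'b' + 'b' + 'c' + 'c' = aabbcc ✓
- |vxy| = |'bbc'| = 3 ≤ 3 ✓
- |vy| = |'bc'| = 2 > 0 ✓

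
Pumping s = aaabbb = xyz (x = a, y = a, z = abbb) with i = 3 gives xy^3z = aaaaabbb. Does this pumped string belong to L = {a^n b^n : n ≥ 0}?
No

xy³z = a · aaa · abbb = aaaaabbb.
aaaaabbb has 5 a's and 3 b's; 5 ≠ 3, so it is not in L.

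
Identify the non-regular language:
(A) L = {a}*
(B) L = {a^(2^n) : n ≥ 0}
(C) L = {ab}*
(B) {a^(2^n) : n ≥ 0}

(B) L = {a^(2^n) : n ≥ 0} is NOT regular.

The pumping lemma can be used to prove this:
After pumping, length is no longer a power of 2

The other languages are regular because they can be recognized by finite automata.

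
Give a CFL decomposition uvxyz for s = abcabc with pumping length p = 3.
u='ab', v='c', x='a', y='b', z='c'

For s = abcabc with pumping length p = 3:

One valid decomposition:
- u = 'ab'
- v = 'c'
- x = 'a'
- y = 'b'
- z = 'c'

Verification:
- uvxyz = 'ab' + 'c' + 'a' + 'b' + 'c' = abcabc ✓
- |vxy| = |'cab'| = 3 ≤ 3 ✓
- |vy| = |'cb'| = 2 > 0 ✓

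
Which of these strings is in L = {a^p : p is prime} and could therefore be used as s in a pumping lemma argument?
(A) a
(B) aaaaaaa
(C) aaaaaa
(B) aaaaaaa

The pumping lemma is applied to a string s that lies in L, so first check membership of each option:
- (A) a has length 1, which is not prime, so it is not in L ✗
- (B) aaaaaaa has length 7, which is prime, so it is in L ✓
- (C) aaaaaa has length 6 = 2 × 3, which is not prime, so it is not in L ✗

Only (B) aaaaaaa is in L, so it is the only candidate that could play the role of s.
(In a complete proof one picks s in terms of the pumping length p so that |s| ≥ p is guaranteed; a fixed string like aaaaaaa illustrates the shape of such an s.)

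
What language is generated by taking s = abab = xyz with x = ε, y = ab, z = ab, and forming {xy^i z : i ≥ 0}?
{xy^i z : i ≥ 0} = {(ab)^(i+1) : i ≥ 0} = {ab, abab, ababab, ...}

With x = ε, y = ab, z = ab: Pumping 'ab' gives strings of alternating a's and b's.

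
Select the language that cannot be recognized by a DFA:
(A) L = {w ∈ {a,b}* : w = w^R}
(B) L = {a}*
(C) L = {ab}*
(A) {w ∈ {a,b}* : w = w^R}

(A) L = {w ∈ {a,b}* : w = w^R} is NOT regular.

The pumping lemma can be used to prove this:
After pumping, the string is no longer symmetric

The other languages are regular because they can be recognized by finite automata.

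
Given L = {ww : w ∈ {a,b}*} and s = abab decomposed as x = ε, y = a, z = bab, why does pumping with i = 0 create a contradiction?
xy⁰z = bab ∉ L

Pumping with i = 0 replaces y = a by y⁰ = ε:
- Original: s = xyz = abab; abab splits into halves ab · ab, which are equal, so it is in L (w = ab)
- Pumped: xy⁰z = ε · ε · bab = bab
- bab has odd length 3, so it cannot be written as ww and is not in L

The pumping lemma would require xy⁰z ∈ L, so this decomposition yields a contradiction.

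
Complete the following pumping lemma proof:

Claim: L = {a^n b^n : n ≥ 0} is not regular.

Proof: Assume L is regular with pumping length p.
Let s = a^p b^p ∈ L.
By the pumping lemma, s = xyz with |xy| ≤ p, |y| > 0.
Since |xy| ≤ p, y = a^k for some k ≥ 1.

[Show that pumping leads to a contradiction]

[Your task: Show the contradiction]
Consider xy²z = a^(p+k) b^p.

Since k ≥ 1, we have p + k > p.
So xy²z has more a's than b's: (p+k) a's vs p b's.
This means xy²z ∉ L because a^n b^n requires equal counts.

This contradicts the pumping lemma which states xy²z ∈ L.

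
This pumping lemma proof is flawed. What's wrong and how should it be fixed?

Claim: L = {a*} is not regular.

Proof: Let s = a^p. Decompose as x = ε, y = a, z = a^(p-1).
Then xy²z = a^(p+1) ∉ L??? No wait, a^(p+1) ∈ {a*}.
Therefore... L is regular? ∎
Error: The proof attempts to show a*  is not regular, but a* IS regular!

Correction: a* is a regular language (recognized by a simple DFA with one accepting state and self-loop on 'a'). The pumping lemma can only prove non-regularity, not regularity. For regular languages, pumping always works.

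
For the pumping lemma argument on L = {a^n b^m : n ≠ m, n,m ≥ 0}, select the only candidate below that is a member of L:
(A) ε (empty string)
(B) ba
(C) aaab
(C) aaab

The pumping lemma is applied to a string s that lies in L, so first check membership of each option:
- (A) ε = a^0 b^0 has n = m = 0, so it is not in L ✗
- (B) ba has an a after a b, so it is not of the form a^n b^m and is not in L ✗
- (C) aaab = a^3 b^1 with 3 ≠ 1, so it is in L ✓

Only (C) aaab is in L, so it is the only candidate that could play the role of s.
(In a complete proof one picks s in terms of the pumping length p so that |s| ≥ p is guaranteed; a fixed string like aaab illustrates the shape of such an s.)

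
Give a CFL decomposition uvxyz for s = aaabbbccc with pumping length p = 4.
u='aa', v='a', x='bb', y='b', z='ccc'

For s = aaabbbccc with pumping length p = 4:

One valid decomposition:
- u = 'aa'
- v = 'a'
- x = 'bb'
- y = 'b'
- z = 'ccc'

Verification:
- uvxyz = 'aa' + 'a' + 'bb' + 'b' + 'ccc' = aaabbbccc ✓
- |vxy| = |'abbb'| = 4 ≤ 4 ✓
- |vy| = |'ab'| = 2 > 0 ✓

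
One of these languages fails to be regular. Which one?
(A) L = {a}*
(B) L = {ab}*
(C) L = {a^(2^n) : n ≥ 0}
(C) {a^(2^n) : n ≥ 0}

(C) L = {a^(2^n) : n ≥ 0} is NOT regular.

The pumping lemma can be used to prove this:
After pumping, length is no longer a power of 2

The other languages are regular because they can be recognized by finite automata.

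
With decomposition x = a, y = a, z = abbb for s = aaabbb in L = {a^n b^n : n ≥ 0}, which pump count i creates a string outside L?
i = 0

xy⁰z = a · ε · abbb = aabbb; aabbb has 2 a's and 3 b's; 2 ≠ 3, so it is not in L.
(Other choices also work, e.g. i = 2, 3; only i = 1 is guaranteed to stay in L since xy¹z = s.)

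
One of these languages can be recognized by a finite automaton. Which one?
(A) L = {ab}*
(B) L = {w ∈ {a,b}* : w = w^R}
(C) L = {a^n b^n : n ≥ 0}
(A) {ab}*

(A) L = {ab}* is regular.

This can be recognized by a finite automaton (DFA/NFA).
Regular expressions like {ab}* define regular languages.

The other choices are not regular:
- {w ∈ {a,b}* : w = w^R}: After pumping, the string is no longer symmetric
- {a^n b^n : n ≥ 0}: After pumping, the number of a's and b's become unequal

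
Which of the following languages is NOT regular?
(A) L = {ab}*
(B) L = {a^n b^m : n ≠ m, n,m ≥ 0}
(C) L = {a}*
(B) {a^n b^m : n ≠ m, n,m ≥ 0}

(B) L = {a^n b^m : n ≠ m, n,m ≥ 0} is NOT regular.

The pumping lemma can be used to prove this:
After pumping a's, we can make n = m

The other languages are regular because they can be recognized by finite automata.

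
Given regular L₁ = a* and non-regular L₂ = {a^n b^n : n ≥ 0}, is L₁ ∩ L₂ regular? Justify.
Yes — L₁ ∩ L₂ is regular.

A string of a* contains no b's, and the only string of {a^n b^n} with no b's is ε (n = 0). So L₁ ∩ L₂ = {ε}, a finite language, which is regular.

Note that the bare facts "L₁ regular, L₂ non-regular" do not settle the question by themselves: the closure of regular languages under ∪, ∩, complement and difference applies only when BOTH operands are regular. With a non-regular operand the result can come out regular or non-regular depending on the specific languages, so one has to work out L₁ ∩ L₂ for this particular pair, as above.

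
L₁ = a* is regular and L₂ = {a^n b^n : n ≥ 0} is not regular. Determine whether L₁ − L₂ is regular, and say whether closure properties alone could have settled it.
Yes — L₁ − L₂ is regular.

The only string of a* that lies in {a^n b^n} is ε, so L₁ − L₂ = a* − {ε} = a⁺ = aa*, which is regular.

Note that the bare facts "L₁ regular, L₂ non-regular" do not settle the question by themselves: the closure of regular languages under ∪, ∩, complement and difference applies only when BOTH operands are regular. With a non-regular operand the result can come out regular or non-regular depending on the specific languages, so one has to work out L₁ − L₂ for this particular pair, as above.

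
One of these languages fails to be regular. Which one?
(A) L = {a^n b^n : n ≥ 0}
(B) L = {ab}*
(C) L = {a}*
(A) {a^n b^n : n ≥ 0}

(A) L = {a^n b^n : n ≥ 0} is NOT regular.

The pumping lemma can be used to prove this:
After pumping, the number of a's and b's become unequal

The other languages are regular because they can be recognized by finite automata.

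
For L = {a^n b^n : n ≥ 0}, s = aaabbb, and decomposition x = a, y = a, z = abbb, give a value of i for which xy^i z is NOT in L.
i = 3

xy³z = a · aaa · abbb = aaaaabbb; aaaaabbb has 5 a's and 3 b's; 5 ≠ 3, so it is not in L.
(Other choices also work, e.g. i = 0, 2; only i = 1 is guaranteed to stay in L since xy¹z = s.)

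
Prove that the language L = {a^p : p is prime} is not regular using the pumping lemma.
Assume for contradiction that L is regular, and let p ≥ 1 be the pumping length given by the pumping lemma.
Choose a prime q with q ≥ p (one exists because there are infinitely many primes) and let s = a^q. Then s ∈ L and |s| = q ≥ p.
By the pumping lemma, s = xyz for some x, y, z with |xy| ≤ p, |y| ≥ 1, and xy^i z ∈ L for every i ≥ 0.
Here y = a^k for some k with 1 ≤ k ≤ p, and xy^i z = a^(q + (i − 1)k) for every i ≥ 0.

Take i = q + 1: |xy^(q+1) z| = q + qk = q(k + 1).
Both factors satisfy q ≥ 2 and k + 1 ≥ 2, so q(k + 1) is composite, and xy^(q+1) z ∉ L.

This contradicts the pumping lemma, which requires xy^i z ∈ L for all i ≥ 0.
Hence L = {a^p : p is prime} is not regular. ∎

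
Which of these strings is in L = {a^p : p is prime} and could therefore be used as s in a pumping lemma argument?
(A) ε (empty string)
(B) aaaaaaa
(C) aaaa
(B) aaaaaaa

The pumping lemma is applied to a string s that lies in L, so first check membership of each option:
- (A) ε has length 0, which is not prime, so it is not in L ✗
- (B) aaaaaaa has length 7, which is prime, so it is in L ✓
- (C) aaaa has length 4 = 2 × 2, which is not prime, so it is not in L ✗

Only (B) aaaaaaa is in L, so it is the only candidate that could play the role of s.
(In a complete proof one picks s in terms of the pumping length p so that |s| ≥ p is guaranteed; a fixed string like aaaaaaa illustrates the shape of such an s.)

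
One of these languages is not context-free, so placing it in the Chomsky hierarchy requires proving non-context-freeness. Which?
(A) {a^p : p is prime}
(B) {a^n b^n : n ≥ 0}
(A) {a^p : p is prime}

(A) {a^p : p is prime} requires the CFL pumping lemma.

- {a^n b^n : n ≥ 0} is context-free (but not regular)
  • Can be shown non-regular with the regular pumping lemma
  • After pumping, the number of a's and b's become unequal

- {a^p : p is prime} is NOT context-free
  • Requires the CFL pumping lemma to prove
  • The CFL pumping lemma also fails because prime gaps are unbounded

The CFL pumping lemma is "stronger" in that it can prove non-membership
in the larger class of context-free languages.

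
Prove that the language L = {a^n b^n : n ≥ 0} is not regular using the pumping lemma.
Assume for contradiction that L is regular, and let p ≥ 1 be the pumping length given by the pumping lemma.
Choose s = a^p b^p. Then s ∈ L and |s| = 2p ≥ p.
By the pumping lemma, s = xyz for some x, y, z with |xy| ≤ p, |y| ≥ 1, and xy^i z ∈ L for every i ≥ 0.
Since |xy| ≤ p and the first p symbols of s are all a's, we must have y = a^k for some k with 1 ≤ k ≤ p.

Take i = 3: xy³z = a^(p + 2k) b^p.
This string has p + 2k a's but p b's, and p + 2k > p because k ≥ 1. So xy³z ∉ L.

This contradicts the pumping lemma, which requires xy^i z ∈ L for all i ≥ 0.
Hence L = {a^n b^n : n ≥ 0} is not regular. ∎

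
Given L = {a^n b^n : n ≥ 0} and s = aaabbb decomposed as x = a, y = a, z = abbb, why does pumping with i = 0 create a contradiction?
xy⁰z = aabbb ∉ L

Pumping with i = 0 replaces y = a by y⁰ = ε:
- Original: s = xyz = aaabbb; aaabbb = a^3 b^3 has equal counts (3 = 3), so it is in L
- Pumped: xy⁰z = a · ε · abbb = aabbb
- aabbb has 2 a's and 3 b's; 2 ≠ 3, so it is not in L

The pumping lemma would require xy⁰z ∈ L, so this decomposition yields a contradiction.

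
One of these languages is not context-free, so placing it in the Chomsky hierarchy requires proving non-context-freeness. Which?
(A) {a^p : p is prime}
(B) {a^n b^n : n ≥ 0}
(A) {a^p : p is prime}

(A) {a^p : p is prime} requires the CFL pumping lemma.

- {a^n b^n : n ≥ 0} is context-free (but not regular)
  • Can be shown non-regular with the regular pumping lemma
  • After pumping, the number of a's and b's become unequal

- {a^p : p is prime} is NOT context-free
  • Requires the CFL pumping lemma to prove
  • The CFL pumping lemma also fails because prime gaps are unbounded

The CFL pumping lemma is "stronger" in that it can prove non-membership
in the larger class of context-free languages.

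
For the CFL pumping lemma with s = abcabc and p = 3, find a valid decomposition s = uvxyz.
u='ab', v='c', x='a', y='b', z='c'

For s = abcabc with pumping length p = 3:

One valid decomposition:
- u = 'ab'
- v = 'c'
- x = 'a'
- y = 'b'
- z = 'c'

Verification:
- uvxyz = 'ab' + 'c' + 'a' + 'b' + 'c' = abcabc ✓
- |vxy| = |'cab'| = 3 ≤ 3 ✓
- |vy| = |'cb'| = 2 > 0 ✓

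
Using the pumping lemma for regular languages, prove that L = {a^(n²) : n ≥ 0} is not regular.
Assume for contradiction that L is regular, and let p ≥ 1 be the pumping length given by the pumping lemma.
Choose s = a^(p²). Then s ∈ L and |s| = p² ≥ p.
By the pumping lemma, s = xyz for some x, y, z with |xy| ≤ p, |y| ≥ 1, and xy^i z ∈ L for every i ≥ 0.
Here y = a^k for some k with 1 ≤ k ≤ |xy| ≤ p.

Take i = 2: |xy²z| = p² + k.
Now p² < p² + k ≤ p² + p < p² + 2p + 1 = (p + 1)².
So |xy²z| lies strictly between the consecutive squares p² and (p + 1)², hence is not a perfect square, and xy²z ∉ L.

This contradicts the pumping lemma, which requires xy^i z ∈ L for all i ≥ 0.
Hence L = {a^(n²) : n ≥ 0} is not regular. ∎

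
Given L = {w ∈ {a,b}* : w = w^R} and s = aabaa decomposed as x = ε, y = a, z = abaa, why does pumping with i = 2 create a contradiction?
xy²z = aaabaa ∉ L

Pumping with i = 2 replaces y = a by y² = aa:
- Original: s = xyz = aabaa; aabaa reversed is aabaa, the same string, so it is a palindrome and is in L
- Pumped: xy²z = ε · aa · abaa = aaabaa
- aaabaa reversed is aabaaa ≠ aaabaa, so it is not a palindrome and is not in L

The pumping lemma would require xy²z ∈ L, so this decomposition yields a contradiction.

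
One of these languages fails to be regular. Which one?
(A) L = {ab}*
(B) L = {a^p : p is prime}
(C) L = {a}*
(B) {a^p : p is prime}

(B) L = {a^p : p is prime} is NOT regular.

The pumping lemma can be used to prove this:
After pumping, the length becomes composite

The other languages are regular because they can be recognized by finite automata.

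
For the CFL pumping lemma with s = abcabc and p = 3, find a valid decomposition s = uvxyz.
u='ab', v='c', x='a', y='b', z='c'

For s = abcabc with pumping length p = 3:

One valid decomposition:
- u = 'ab'
- v = 'c'
- x = 'a'
- y = 'b'
- z = 'c'

Verification:
- uvxyz = 'ab' + 'c' + 'a' + 'b' + 'c' = abcabc ✓
- |vxy| = |'cab'| = 3 ≤ 3 ✓
- |vy| = |'cb'| = 2 > 0 ✓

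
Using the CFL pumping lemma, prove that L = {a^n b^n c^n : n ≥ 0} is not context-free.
Assume for contradiction that L is context-free, and let p ≥ 1 be the pumping length given by the pumping lemma for CFLs.
Choose s = a^p b^p c^p. Then s ∈ L and |s| = 3p ≥ p.
By the CFL pumping lemma, s = uvxyz for some u, v, x, y, z with |vxy| ≤ p, |vy| ≥ 1, and uv^i xy^i z ∈ L for every i ≥ 0.

Because |vxy| ≤ p, the window vxy cannot contain both an a and a c: any substring of s containing both must include the entire block b^p plus at least one a and one c, so it has length ≥ p + 2 > p.
Hence at least one of the letters a, c does not occur in vy at all.

Take i = 0: the string uxz is obtained from s by deleting |vy| ≥ 1 symbols, so |uxz| = 3p − |vy| < 3p.
But the letter (a or c) that does not occur in vy still occurs exactly p times in uxz. Every string of L with exactly p copies of some letter is a^p b^p c^p, of length 3p. Since |uxz| < 3p, uxz ∉ L.

This contradicts the CFL pumping lemma, which requires uv^i xy^i z ∈ L for all i ≥ 0.
Hence L = {a^n b^n c^n : n ≥ 0} is not context-free. ∎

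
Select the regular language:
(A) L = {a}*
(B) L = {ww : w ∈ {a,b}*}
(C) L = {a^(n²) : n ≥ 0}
(A) {a}*

(A) L = {a}* is regular.

This can be recognized by a finite automaton (DFA/NFA).
Regular expressions like {a}* define regular languages.

The other choices are not regular:
- {ww : w ∈ {a,b}*}: After pumping, the two halves no longer match
- {a^(n²) : n ≥ 0}: After pumping, length is no longer a perfect square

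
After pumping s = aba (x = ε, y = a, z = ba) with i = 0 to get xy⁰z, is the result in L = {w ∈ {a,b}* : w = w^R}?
No

xy⁰z = ε · ε · ba = ba.
ba reversed is ab ≠ ba, so it is not a palindrome and is not in L.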